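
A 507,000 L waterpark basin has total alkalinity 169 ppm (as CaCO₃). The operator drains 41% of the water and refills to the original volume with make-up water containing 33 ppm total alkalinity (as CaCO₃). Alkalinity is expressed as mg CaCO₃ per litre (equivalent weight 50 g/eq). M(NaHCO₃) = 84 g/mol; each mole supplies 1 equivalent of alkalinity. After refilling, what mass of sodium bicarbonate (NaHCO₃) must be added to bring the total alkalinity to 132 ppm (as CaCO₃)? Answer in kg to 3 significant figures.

16.0 kg

After draining 41% and refilling: 169 × 0.59 + 33 × 0.41 = 113.24 ppm.
Deficit to target: 132 − 113.24 = 18.76 mg/L.
As CaCO₃: 18.76 mg/L × 507,000 L = 9511 g; ÷ 50 g/eq ÷ 1 = 190.2 mol NaHCO₃.
Mass: 190.2 × 84 = 15,980 g.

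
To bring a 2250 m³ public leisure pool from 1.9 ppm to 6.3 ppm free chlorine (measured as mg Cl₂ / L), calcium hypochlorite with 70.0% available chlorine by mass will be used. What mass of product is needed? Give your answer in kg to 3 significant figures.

14.1 kg

Volume: 2250 m³ = 2,250,000 L.
Chlorine deficit: 6.3 − 1.9 = 4.4 ppm = 4.4 mg/L as Cl₂.
Cl₂ equivalent needed: 4.4 mg/L × 2,250,000 L = 9,900,000 mg = 9900 g.
Product at 70.0% available chlorine: 9900 / 0.7 = 14,140 g.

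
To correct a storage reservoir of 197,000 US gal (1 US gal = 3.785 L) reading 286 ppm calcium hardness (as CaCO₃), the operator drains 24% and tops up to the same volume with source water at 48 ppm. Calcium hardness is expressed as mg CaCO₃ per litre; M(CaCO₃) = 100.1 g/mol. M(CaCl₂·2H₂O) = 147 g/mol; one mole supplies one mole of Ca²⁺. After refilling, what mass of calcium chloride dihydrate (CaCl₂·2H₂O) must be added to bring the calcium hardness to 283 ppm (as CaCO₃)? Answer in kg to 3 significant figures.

59.3 kg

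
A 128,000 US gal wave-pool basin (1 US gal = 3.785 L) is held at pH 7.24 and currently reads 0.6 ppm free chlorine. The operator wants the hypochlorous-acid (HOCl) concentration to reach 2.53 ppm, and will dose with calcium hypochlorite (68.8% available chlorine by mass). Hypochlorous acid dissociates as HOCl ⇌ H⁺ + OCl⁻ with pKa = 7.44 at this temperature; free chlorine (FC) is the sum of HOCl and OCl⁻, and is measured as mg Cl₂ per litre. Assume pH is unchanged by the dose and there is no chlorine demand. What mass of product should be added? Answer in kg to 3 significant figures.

2.48 kg

Volume: 128,000 US gal × 3.785 L/gal = 484,480 L.
[OCl⁻]/[HOCl] = 10^(pH − pKa) = 10^(7.24 − 7.44) = 0.631; fraction as HOCl = 1/(1 + 0.631) = 0.6131.
Free chlorine required for 2.53 ppm HOCl: 2.53 / 0.6131 = 4.126 ppm.
FC to add: 4.126 − 0.6 = 3.526 mg/L as Cl₂.
Cl₂ equivalent: 3.526 mg/L × 484,480 L = 1708 g.
Product at 68.8% available Cl: 1708 / 0.688 = 2483 g.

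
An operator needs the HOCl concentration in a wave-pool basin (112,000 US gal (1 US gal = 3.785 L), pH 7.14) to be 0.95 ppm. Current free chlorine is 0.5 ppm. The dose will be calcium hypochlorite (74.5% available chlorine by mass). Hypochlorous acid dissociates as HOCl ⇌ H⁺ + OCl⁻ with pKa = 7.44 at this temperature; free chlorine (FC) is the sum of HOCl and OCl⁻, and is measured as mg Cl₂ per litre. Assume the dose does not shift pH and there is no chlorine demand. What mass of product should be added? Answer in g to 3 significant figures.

Volume: 112,000 US gal × 3.785 L/gal = 423,920 L.
[OCl⁻]/[HOCl] = 10^(pH − pKa) = 10^(7.14 − 7.44) = 0.5012; fraction as HOCl = 1/(1 + 0.5012) = 0.6661.
Free chlorine required for 0.95 ppm HOCl: 0.95 / 0.6661 = 1.426 ppm.
FC to add: 1.426 − 0.5 = 0.9261 mg/L as Cl₂.
Cl₂ equivalent: 0.9261 mg/L × 423,920 L = 392.6 g.
Product at 74.5% available Cl: 392.6 / 0.745 = 527 g.

527 g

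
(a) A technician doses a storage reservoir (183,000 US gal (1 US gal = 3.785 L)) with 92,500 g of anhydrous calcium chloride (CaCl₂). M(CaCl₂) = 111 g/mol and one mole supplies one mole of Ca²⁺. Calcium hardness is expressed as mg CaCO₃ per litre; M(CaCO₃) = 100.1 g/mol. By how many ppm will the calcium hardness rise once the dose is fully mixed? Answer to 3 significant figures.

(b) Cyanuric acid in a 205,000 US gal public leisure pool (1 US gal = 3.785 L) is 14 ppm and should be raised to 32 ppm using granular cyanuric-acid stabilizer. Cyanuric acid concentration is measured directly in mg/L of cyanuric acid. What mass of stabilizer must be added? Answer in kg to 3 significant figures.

(a) Volume: 183,000 US gal × 3.785 L/gal = 692,655 L.
(a) Moles of Ca²⁺: 92,500 g ÷ 111 g/mol = 833.3 mol.
(a) As CaCO₃: 833.3 mol × 100.1 g/mol = 83,420 g.
(a) Rise: 83,420 g / 692,655 L × 1000 = 120.4 mg/L.

(b) Volume: 205,000 US gal × 3.785 L/gal = 775,925 L.
(b) CYA to add: (32 − 14) = 18 mg/L × 775,925 L = 13,970 g cyanuric acid.

(a) 120 ppm; (b) 14.0 kg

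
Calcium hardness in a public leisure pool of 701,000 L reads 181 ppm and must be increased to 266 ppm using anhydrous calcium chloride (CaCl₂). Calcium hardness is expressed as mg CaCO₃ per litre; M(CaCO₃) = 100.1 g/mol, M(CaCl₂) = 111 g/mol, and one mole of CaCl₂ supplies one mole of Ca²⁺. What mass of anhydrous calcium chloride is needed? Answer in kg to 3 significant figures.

66.1 kg

Hardness to add: (266 − 181) = 85 mg/L as CaCO₃ × 701,000 L = 59,580 g as CaCO₃.
Moles of Ca²⁺ (1 mol Ca²⁺ ≡ 1 mol CaCO₃): 59,580 / 100.1 g/mol = 595.3 mol.
Mass of CaCl₂: 595.3 × 111 = 66,070 g.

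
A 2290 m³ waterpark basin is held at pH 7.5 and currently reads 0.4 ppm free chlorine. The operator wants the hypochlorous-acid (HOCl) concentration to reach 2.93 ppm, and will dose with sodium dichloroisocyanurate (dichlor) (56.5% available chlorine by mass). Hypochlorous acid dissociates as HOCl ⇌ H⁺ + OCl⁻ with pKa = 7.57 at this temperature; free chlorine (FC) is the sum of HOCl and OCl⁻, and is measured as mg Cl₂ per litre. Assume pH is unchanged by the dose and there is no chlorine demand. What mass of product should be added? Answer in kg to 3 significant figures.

20.4 kg

Volume: 2290 m³ = 2,290,000 L.
[OCl⁻]/[HOCl] = 10^(pH − pKa) = 10^(7.5 − 7.57) = 0.8511; fraction as HOCl = 1/(1 + 0.8511) = 0.5402.
Free chlorine required for 2.93 ppm HOCl: 2.93 / 0.5402 = 5.424 ppm.
FC to add: 5.424 − 0.4 = 5.024 mg/L as Cl₂.
Cl₂ equivalent: 5.024 mg/L × 2,290,000 L = 11,500 g.
Product at 56.5% available Cl: 11,500 / 0.565 = 20,360 g.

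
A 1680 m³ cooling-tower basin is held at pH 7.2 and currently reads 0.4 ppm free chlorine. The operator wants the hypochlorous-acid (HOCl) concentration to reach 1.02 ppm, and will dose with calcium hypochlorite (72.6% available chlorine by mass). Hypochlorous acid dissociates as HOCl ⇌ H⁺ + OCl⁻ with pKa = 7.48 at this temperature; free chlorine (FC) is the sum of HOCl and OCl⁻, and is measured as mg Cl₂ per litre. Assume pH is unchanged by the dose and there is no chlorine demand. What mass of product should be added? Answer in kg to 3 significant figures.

2.67 kg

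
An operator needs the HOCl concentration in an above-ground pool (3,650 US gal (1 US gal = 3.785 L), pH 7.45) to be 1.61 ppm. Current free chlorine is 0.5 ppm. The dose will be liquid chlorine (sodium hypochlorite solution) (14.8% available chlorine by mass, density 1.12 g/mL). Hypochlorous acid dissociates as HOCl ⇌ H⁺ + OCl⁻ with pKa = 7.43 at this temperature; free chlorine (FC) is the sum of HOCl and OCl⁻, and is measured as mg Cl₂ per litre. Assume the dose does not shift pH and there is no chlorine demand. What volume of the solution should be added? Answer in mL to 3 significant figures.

233 mL

Volume: 3,650 US gal × 3.785 L/gal = 13,815 L.
[OCl⁻]/[HOCl] = 10^(pH − pKa) = 10^(7.45 − 7.43) = 1.047; fraction as HOCl = 1/(1 + 1.047) = 0.4885.
Free chlorine required for 1.61 ppm HOCl: 1.61 / 0.4885 = 3.296 ppm.
FC to add: 3.296 − 0.5 = 2.796 mg/L as Cl₂.
Cl₂ equivalent: 2.796 mg/L × 13,815 L = 38.63 g.
Product at 14.8% available Cl: 38.63 / 0.148 = 261 g.
Volume: 261 g ÷ 1.12 g/mL = 233 mL.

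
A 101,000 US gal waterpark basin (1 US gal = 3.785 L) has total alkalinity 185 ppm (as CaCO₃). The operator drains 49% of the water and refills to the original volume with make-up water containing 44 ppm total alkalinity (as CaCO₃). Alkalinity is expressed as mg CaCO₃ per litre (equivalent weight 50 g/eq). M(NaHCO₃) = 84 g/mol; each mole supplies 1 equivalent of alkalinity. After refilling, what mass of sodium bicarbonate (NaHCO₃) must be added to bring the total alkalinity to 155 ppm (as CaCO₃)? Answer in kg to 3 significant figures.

Volume: 101,000 US gal × 3.785 L/gal = 382,285 L.
After draining 49% and refilling: 185 × 0.51 + 44 × 0.49 = 115.91 ppm.
Deficit to target: 155 − 115.91 = 39.09 mg/L.
As CaCO₃: 39.09 mg/L × 382,285 L = 14,940 g; ÷ 50 g/eq ÷ 1 = 298.9 mol NaHCO₃.
Mass: 298.9 × 84 = 25,110 g.

25.1 kg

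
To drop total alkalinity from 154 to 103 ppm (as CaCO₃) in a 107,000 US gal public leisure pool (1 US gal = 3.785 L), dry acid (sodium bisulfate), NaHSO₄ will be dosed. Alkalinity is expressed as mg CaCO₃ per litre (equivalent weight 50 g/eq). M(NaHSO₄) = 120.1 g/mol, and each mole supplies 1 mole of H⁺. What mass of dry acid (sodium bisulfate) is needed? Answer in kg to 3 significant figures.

Volume: 107,000 US gal × 3.785 L/gal = 404,995 L.
Alkalinity to neutralize: (154 − 103) = 51 mg/L as CaCO₃ × 404,995 L = 20,650 g as CaCO₃.
Equivalents of H⁺ required: 20,650 ÷ 50 g/eq = 413.1 eq = 413.1 mol NaHSO₄.
Mass of NaHSO₄: 413.1 × 120.1 = 49,610 g.

49.6 kg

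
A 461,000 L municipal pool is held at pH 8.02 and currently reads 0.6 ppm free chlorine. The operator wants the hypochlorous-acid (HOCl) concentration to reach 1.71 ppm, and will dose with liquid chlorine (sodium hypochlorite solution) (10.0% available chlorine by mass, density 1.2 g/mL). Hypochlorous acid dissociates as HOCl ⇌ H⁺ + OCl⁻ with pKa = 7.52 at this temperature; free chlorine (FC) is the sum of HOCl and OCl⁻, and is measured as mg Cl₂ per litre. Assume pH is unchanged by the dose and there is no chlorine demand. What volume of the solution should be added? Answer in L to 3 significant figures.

25.0 L

[OCl⁻]/[HOCl] = 10^(pH − pKa) = 10^(8.02 − 7.52) = 3.162; fraction as HOCl = 1/(1 + 3.162) = 0.2403.
Free chlorine required for 1.71 ppm HOCl: 1.71 / 0.2403 = 7.117 ppm.
FC to add: 7.117 − 0.6 = 6.517 mg/L as Cl₂.
Cl₂ equivalent: 6.517 mg/L × 461,000 L = 3005 g.
Product at 10.0% available Cl: 3005 / 0.1 = 30,050 g.
Volume: 30,050 g ÷ 1.2 g/mL = 25,040 mL.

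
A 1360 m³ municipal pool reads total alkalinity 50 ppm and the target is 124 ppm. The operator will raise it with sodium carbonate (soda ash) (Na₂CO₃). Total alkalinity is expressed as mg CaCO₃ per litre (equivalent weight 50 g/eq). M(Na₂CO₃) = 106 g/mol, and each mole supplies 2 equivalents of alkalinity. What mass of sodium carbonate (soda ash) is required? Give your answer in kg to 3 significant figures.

Volume: 1360 m³ = 1,360,000 L.
Alkalinity to add: (124 − 50) = 74 mg/L as CaCO₃ × 1,360,000 L = 100,600 g as CaCO₃.
Equivalents: 100,600 g ÷ 50 g/eq = 2013 eq.
Each mole of Na₂CO₃ supplies 2 eq, so 2013 / 2 = 1006 mol.
Mass: 1006 mol × 106 g/mol = 106,700 g.

107 kg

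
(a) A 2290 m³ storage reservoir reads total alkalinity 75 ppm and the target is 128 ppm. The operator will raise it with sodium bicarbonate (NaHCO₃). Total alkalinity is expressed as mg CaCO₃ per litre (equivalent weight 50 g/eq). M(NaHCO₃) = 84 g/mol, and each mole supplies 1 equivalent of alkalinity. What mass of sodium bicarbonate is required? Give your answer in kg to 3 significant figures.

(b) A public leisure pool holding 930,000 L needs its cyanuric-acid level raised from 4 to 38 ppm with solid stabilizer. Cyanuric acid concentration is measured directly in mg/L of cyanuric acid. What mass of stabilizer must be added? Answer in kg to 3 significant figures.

(a) 204 kg; (b) 31.6 kg

(a) Volume: 2290 m³ = 2,290,000 L.
(a) Alkalinity to add: (128 − 75) = 53 mg/L as CaCO₃ × 2,290,000 L = 121,400 g as CaCO₃.
(a) Equivalents: 121,400 g ÷ 50 g/eq = 2427 eq.
(a) NaHCO₃ supplies 1 eq per mole → 2427 mol.
(a) Mass: 2427 mol × 84 g/mol = 203,900 g.

(b) CYA to add: (38 − 4) = 34 mg/L × 930,000 L = 31,620 g cyanuric acid.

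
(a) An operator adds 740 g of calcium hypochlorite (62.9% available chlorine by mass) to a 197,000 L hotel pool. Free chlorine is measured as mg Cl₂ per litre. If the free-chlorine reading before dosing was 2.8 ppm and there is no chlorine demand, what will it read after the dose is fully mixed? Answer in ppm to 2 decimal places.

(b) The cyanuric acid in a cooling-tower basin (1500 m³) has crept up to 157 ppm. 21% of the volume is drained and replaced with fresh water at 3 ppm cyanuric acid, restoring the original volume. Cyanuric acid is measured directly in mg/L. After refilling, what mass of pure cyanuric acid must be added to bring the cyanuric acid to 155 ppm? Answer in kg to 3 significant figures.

(a) Available chlorine delivered: 740 g × 0.629 = 465.5 g as Cl₂.
(a) Concentration rise: 465.5 g / 197,000 L = 2.363 mg/L = 2.36 ppm.
(a) Final FC: 2.8 + 2.36 = 5.16 ppm.

(b) Volume: 1500 m³ = 1,500,000 L.
(b) After draining 21% and refilling: 157 × 0.79 + 3 × 0.21 = 124.66 ppm.
(b) Deficit to target: 155 − 124.66 = 30.34 mg/L.
(b) Mass: 30.34 mg/L × 1,500,000 L = 45,510 g cyanuric acid.

(a) 5.16 ppm; (b) 45.5 kg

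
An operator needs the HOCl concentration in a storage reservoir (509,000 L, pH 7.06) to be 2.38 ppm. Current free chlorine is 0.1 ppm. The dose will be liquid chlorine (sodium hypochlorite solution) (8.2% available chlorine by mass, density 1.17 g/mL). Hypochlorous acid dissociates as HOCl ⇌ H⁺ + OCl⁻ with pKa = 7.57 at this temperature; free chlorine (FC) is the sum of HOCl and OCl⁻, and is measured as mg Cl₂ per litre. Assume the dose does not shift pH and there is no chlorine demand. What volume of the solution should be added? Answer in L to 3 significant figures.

[OCl⁻]/[HOCl] = 10^(pH − pKa) = 10^(7.06 − 7.57) = 0.309; fraction as HOCl = 1/(1 + 0.309) = 0.7639.
Free chlorine required for 2.38 ppm HOCl: 2.38 / 0.7639 = 3.115 ppm.
FC to add: 3.115 − 0.1 = 3.015 mg/L as Cl₂.
Cl₂ equivalent: 3.015 mg/L × 509,000 L = 1535 g.
Product at 8.2% available Cl: 1535 / 0.082 = 18,720 g.
Volume: 18,720 g ÷ 1.17 g/mL = 16,000 mL.

16.0 L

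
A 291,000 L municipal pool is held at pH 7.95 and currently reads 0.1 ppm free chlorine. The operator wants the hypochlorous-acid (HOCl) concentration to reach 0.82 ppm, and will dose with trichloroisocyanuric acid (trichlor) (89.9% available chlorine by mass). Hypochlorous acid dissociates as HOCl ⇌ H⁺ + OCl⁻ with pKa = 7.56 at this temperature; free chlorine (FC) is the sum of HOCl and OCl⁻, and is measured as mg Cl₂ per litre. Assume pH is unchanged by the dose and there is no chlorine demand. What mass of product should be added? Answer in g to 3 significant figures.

885 g

[OCl⁻]/[HOCl] = 10^(pH − pKa) = 10^(7.95 − 7.56) = 2.455; fraction as HOCl = 1/(1 + 2.455) = 0.2895.
Free chlorine required for 0.82 ppm HOCl: 0.82 / 0.2895 = 2.833 ppm.
FC to add: 2.833 − 0.1 = 2.733 mg/L as Cl₂.
Cl₂ equivalent: 2.733 mg/L × 291,000 L = 795.3 g.
Product at 89.9% available Cl: 795.3 / 0.899 = 884.6 g.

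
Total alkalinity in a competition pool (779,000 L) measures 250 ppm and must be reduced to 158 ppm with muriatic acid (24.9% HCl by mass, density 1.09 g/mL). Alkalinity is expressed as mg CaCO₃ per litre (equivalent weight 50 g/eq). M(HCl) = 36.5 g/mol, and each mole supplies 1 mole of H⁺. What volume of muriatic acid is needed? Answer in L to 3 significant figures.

193 L

Alkalinity to neutralize: (250 − 158) = 92 mg/L as CaCO₃ × 779,000 L = 71,670 g as CaCO₃.
Equivalents of H⁺ required: 71,670 ÷ 50 g/eq = 1433 eq = 1433 mol HCl.
Mass of HCl: 1433 × 36.5 = 52,320 g.
Mass of 24.9% solution: 52,320 / 0.249 = 210,100 g.
Volume: 210,100 g ÷ 1.09 g/mL = 192,800 mL.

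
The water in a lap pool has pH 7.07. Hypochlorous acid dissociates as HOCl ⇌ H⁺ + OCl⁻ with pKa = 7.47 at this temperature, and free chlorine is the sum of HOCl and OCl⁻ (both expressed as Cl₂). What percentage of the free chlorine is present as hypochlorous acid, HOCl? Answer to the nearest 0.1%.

71.5%

[OCl⁻]/[HOCl] = 10^(pH − pKa) = 10^(7.07 − 7.47) = 10^-0.40 = 0.3981.
Fraction as HOCl = 1 / (1 + 0.3981) = 0.7153.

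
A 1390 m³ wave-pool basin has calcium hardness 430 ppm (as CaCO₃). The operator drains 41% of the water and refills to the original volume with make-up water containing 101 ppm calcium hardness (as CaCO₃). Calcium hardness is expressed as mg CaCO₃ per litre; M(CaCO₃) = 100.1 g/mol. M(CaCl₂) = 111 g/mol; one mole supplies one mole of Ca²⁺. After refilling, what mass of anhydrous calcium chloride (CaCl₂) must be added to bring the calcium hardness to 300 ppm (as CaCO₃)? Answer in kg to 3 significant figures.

7.54 kg

Volume: 1390 m³ = 1,390,000 L.
After draining 41% and refilling: 430 × 0.59 + 101 × 0.41 = 295.11 ppm.
Deficit to target: 300 − 295.11 = 4.89 mg/L.
As CaCO₃: 4.89 mg/L × 1,390,000 L = 6797 g; ÷ 100.1 = 67.9 mol Ca²⁺.
Mass: 67.9 × 111 = 7537 g.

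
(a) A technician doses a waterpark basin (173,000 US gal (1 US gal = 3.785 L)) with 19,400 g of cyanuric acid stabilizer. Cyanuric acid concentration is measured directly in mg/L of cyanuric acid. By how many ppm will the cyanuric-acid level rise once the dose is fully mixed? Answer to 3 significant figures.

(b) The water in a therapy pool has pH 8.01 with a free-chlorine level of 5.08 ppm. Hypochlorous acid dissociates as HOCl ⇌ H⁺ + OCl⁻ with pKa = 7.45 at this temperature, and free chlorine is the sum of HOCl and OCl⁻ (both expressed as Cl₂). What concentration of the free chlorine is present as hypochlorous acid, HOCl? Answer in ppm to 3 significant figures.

(a) Volume: 173,000 US gal × 3.785 L/gal = 654,805 L.
(a) Rise: 19,400 g / 654,805 L × 1000 = 29.63 mg/L.

(b) [OCl⁻]/[HOCl] = 10^(pH − pKa) = 10^(8.01 − 7.45) = 10^0.56 = 3.631.
(b) Fraction as HOCl = 1 / (1 + 3.631) = 0.2159.
(b) HOCl = 0.2159 × 5.08 ppm = 1.097 ppm.

(a) 29.6 ppm; (b) 1.10 ppm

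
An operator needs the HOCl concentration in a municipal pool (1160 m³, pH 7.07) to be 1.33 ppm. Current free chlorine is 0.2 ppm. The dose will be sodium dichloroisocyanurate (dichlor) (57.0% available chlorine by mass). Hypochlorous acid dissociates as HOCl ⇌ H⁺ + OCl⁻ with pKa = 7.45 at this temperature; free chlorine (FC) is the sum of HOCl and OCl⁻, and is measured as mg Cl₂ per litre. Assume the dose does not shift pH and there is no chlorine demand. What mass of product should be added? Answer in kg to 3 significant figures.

Volume: 1160 m³ = 1,160,000 L.
[OCl⁻]/[HOCl] = 10^(pH − pKa) = 10^(7.07 − 7.45) = 0.4169; fraction as HOCl = 1/(1 + 0.4169) = 0.7058.
Free chlorine required for 1.33 ppm HOCl: 1.33 / 0.7058 = 1.884 ppm.
FC to add: 1.884 − 0.2 = 1.684 mg/L as Cl₂.
Cl₂ equivalent: 1.684 mg/L × 1,160,000 L = 1954 g.
Product at 57.0% available Cl: 1954 / 0.57 = 3428 g.

3.43 kg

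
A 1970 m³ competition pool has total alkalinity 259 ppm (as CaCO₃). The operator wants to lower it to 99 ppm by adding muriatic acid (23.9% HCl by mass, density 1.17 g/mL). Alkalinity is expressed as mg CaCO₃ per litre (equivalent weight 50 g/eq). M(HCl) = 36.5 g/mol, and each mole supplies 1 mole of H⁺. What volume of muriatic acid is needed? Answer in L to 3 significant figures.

823 L

Volume: 1970 m³ = 1,970,000 L.
Alkalinity to neutralize: (259 − 99) = 160 mg/L as CaCO₃ × 1,970,000 L = 315,200 g as CaCO₃.
Equivalents of H⁺ required: 315,200 ÷ 50 g/eq = 6304 eq = 6304 mol HCl.
Mass of HCl: 6304 × 36.5 = 230,100 g.
Mass of 23.9% solution: 230,100 / 0.239 = 962,700 g.
Volume: 962,700 g ÷ 1.17 g/mL = 822,900 mL.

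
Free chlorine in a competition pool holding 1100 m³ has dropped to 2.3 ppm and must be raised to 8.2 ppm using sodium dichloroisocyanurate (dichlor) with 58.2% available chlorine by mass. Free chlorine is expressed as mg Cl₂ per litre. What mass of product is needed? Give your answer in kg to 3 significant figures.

11.2 kg

Volume: 1100 m³ = 1,100,000 L.
Chlorine deficit: 8.2 − 2.3 = 5.9 ppm = 5.9 mg/L as Cl₂.
Cl₂ equivalent needed: 5.9 mg/L × 1,100,000 L = 6,490,000 mg = 6490 g.
Product at 58.2% available chlorine: 6490 / 0.582 = 11,150 g.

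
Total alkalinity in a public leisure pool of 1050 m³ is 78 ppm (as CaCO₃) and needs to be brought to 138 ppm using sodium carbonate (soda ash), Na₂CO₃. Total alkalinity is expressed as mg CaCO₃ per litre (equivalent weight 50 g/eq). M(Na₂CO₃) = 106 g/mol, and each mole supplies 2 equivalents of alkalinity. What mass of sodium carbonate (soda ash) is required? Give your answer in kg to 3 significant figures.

Volume: 1050 m³ = 1,050,000 L.
Alkalinity to add: (138 − 78) = 60 mg/L as CaCO₃ × 1,050,000 L = 63,000 g as CaCO₃.
Equivalents: 63,000 g ÷ 50 g/eq = 1260 eq.
Each mole of Na₂CO₃ supplies 2 eq, so 1260 / 2 = 630 mol.
Mass: 630 mol × 106 g/mol = 66,780 g.

66.8 kg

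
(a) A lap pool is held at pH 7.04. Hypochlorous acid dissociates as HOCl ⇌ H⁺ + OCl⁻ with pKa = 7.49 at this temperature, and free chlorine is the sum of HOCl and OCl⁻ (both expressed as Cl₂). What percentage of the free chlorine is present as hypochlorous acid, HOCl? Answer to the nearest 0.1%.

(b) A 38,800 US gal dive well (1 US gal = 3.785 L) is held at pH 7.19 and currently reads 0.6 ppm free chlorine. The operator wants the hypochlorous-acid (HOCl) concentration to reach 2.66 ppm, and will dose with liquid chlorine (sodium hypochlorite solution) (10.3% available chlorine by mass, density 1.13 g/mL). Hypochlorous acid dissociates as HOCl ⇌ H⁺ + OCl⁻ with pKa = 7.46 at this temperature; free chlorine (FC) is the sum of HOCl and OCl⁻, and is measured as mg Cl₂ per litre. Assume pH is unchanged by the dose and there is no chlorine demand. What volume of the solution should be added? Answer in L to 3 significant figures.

(a) [OCl⁻]/[HOCl] = 10^(pH − pKa) = 10^(7.04 − 7.49) = 10^-0.45 = 0.3548.
(a) Fraction as HOCl = 1 / (1 + 0.3548) = 0.7381.

(b) Volume: 38,800 US gal × 3.785 L/gal = 146,858 L.
(b) [OCl⁻]/[HOCl] = 10^(pH − pKa) = 10^(7.19 − 7.46) = 0.537; fraction as HOCl = 1/(1 + 0.537) = 0.6506.
(b) Free chlorine required for 2.66 ppm HOCl: 2.66 / 0.6506 = 4.089 ppm.
(b) FC to add: 4.089 − 0.6 = 3.489 mg/L as Cl₂.
(b) Cl₂ equivalent: 3.489 mg/L × 146,858 L = 512.3 g.
(b) Product at 10.3% available Cl: 512.3 / 0.103 = 4974 g.
(b) Volume: 4974 g ÷ 1.13 g/mL = 4402 mL.

(a) 73.8%; (b) 4.40 L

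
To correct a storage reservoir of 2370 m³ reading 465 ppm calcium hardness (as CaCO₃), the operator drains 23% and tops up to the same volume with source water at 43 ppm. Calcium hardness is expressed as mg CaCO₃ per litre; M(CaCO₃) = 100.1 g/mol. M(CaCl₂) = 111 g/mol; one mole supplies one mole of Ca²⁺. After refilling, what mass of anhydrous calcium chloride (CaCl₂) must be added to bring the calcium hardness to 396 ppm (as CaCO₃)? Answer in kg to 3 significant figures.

73.7 kg

Volume: 2370 m³ = 2,370,000 L.
After draining 23% and refilling: 465 × 0.77 + 43 × 0.23 = 367.94 ppm.
Deficit to target: 396 − 367.94 = 28.06 mg/L.
As CaCO₃: 28.06 mg/L × 2,370,000 L = 66,500 g; ÷ 100.1 = 664.4 mol Ca²⁺.
Mass: 664.4 × 111 = 73,740 g.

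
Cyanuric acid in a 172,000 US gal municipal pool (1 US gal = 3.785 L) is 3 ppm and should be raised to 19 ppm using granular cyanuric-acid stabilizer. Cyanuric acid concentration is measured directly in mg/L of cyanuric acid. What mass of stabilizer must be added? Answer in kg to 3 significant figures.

10.4 kg

Volume: 172,000 US gal × 3.785 L/gal = 651,020 L.
CYA to add: (19 − 3) = 16 mg/L × 651,020 L = 10,420 g cyanuric acid.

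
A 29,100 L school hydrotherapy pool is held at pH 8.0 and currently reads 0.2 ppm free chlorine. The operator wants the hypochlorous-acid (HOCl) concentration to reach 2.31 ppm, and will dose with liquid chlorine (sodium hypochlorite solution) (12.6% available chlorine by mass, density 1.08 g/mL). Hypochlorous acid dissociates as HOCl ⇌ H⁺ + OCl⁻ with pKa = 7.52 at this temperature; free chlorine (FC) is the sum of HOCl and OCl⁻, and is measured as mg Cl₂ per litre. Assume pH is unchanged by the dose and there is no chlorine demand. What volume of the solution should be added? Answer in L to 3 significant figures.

1.94 L

[OCl⁻]/[HOCl] = 10^(pH − pKa) = 10^(8.0 − 7.52) = 3.02; fraction as HOCl = 1/(1 + 3.02) = 0.2488.
Free chlorine required for 2.31 ppm HOCl: 2.31 / 0.2488 = 9.286 ppm.
FC to add: 9.286 − 0.2 = 9.086 mg/L as Cl₂.
Cl₂ equivalent: 9.086 mg/L × 29,100 L = 264.4 g.
Product at 12.6% available Cl: 264.4 / 0.126 = 2098 g.
Volume: 2098 g ÷ 1.08 g/mL = 1943 mL.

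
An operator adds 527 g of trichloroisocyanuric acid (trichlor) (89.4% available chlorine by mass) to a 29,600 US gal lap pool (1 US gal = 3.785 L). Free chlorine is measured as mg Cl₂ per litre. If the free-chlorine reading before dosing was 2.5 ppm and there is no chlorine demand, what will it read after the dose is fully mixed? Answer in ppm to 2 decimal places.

Volume: 29,600 US gal × 3.785 L/gal = 112,036 L.
Available chlorine delivered: 527 g × 0.894 = 471.1 g as Cl₂.
Concentration rise: 471.1 g / 112,036 L = 4.205 mg/L = 4.21 ppm.
Final FC: 2.5 + 4.21 = 6.71 ppm.

6.71 ppm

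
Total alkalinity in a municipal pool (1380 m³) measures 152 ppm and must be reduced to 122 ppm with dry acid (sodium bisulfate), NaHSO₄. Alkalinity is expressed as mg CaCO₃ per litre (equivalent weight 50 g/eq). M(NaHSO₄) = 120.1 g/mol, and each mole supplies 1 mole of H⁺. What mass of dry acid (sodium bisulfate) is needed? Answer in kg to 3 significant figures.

Volume: 1380 m³ = 1,380,000 L.
Alkalinity to neutralize: (152 − 122) = 30 mg/L as CaCO₃ × 1,380,000 L = 41,400 g as CaCO₃.
Equivalents of H⁺ required: 41,400 ÷ 50 g/eq = 828 eq = 828 mol NaHSO₄.
Mass of NaHSO₄: 828 × 120.1 = 99,440 g.

99.4 kg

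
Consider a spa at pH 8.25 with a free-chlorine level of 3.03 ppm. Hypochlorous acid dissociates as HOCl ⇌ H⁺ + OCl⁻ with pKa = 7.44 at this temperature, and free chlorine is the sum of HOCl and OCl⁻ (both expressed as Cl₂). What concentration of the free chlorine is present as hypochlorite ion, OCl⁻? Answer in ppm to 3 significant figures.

[OCl⁻]/[HOCl] = 10^(pH − pKa) = 10^(8.25 − 7.44) = 10^0.81 = 6.457.
Fraction as HOCl = 1 / (1 + 6.457) = 0.1341.
OCl⁻ = (1 − 0.1341) × 3.03 ppm = 2.624 ppm.

2.62 ppm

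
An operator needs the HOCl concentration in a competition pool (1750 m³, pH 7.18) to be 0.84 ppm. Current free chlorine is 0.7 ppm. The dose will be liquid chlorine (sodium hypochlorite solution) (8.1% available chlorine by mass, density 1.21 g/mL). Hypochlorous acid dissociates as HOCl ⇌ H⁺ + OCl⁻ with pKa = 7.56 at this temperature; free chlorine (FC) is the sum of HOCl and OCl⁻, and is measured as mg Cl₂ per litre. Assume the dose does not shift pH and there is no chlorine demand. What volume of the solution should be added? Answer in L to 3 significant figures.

Volume: 1750 m³ = 1,750,000 L.
[OCl⁻]/[HOCl] = 10^(pH − pKa) = 10^(7.18 − 7.56) = 0.4169; fraction as HOCl = 1/(1 + 0.4169) = 0.7058.
Free chlorine required for 0.84 ppm HOCl: 0.84 / 0.7058 = 1.19 ppm.
FC to add: 1.19 − 0.7 = 0.4902 mg/L as Cl₂.
Cl₂ equivalent: 0.4902 mg/L × 1,750,000 L = 857.8 g.
Product at 8.1% available Cl: 857.8 / 0.081 = 10,590 g.
Volume: 10,590 g ÷ 1.21 g/mL = 8752 mL.

8.75 L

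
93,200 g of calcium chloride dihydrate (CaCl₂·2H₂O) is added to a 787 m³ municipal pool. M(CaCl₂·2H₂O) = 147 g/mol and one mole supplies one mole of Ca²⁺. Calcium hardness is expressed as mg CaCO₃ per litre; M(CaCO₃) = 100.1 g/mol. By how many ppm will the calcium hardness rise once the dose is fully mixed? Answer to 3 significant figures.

Volume: 787 m³ = 787,000 L.
Moles of Ca²⁺: 93,200 g ÷ 147 g/mol = 634 mol.
As CaCO₃: 634 mol × 100.1 g/mol = 63,460 g.
Rise: 63,460 g / 787,000 L × 1000 = 80.64 mg/L.

80.6 ppm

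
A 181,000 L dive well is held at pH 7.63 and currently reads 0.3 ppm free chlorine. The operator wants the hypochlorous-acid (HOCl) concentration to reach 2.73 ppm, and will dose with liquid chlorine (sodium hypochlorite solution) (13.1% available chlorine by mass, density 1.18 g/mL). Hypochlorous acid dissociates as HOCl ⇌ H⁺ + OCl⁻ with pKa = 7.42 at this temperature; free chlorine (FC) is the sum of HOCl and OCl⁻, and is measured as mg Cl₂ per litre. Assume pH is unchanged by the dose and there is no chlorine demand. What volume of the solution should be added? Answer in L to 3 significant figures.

8.03 L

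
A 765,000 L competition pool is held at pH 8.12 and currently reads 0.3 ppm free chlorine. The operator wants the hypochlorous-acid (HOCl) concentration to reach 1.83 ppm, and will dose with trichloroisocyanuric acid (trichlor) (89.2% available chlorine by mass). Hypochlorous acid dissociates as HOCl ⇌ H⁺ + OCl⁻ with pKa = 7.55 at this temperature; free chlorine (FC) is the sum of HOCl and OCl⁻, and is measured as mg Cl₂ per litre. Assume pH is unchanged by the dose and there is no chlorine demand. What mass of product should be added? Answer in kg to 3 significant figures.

7.14 kg

[OCl⁻]/[HOCl] = 10^(pH − pKa) = 10^(8.12 − 7.55) = 3.715; fraction as HOCl = 1/(1 + 3.715) = 0.2121.
Free chlorine required for 1.83 ppm HOCl: 1.83 / 0.2121 = 8.629 ppm.
FC to add: 8.629 − 0.3 = 8.329 mg/L as Cl₂.
Cl₂ equivalent: 8.329 mg/L × 765,000 L = 6372 g.
Product at 89.2% available Cl: 6372 / 0.892 = 7143 g.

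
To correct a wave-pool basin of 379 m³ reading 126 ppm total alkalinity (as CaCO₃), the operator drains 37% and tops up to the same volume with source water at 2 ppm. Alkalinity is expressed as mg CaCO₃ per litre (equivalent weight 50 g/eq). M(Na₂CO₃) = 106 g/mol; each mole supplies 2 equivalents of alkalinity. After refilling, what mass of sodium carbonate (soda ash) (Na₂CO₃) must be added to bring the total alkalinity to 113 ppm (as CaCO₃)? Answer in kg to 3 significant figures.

13.2 kg

Volume: 379 m³ = 379,000 L.
After draining 37% and refilling: 126 × 0.63 + 2 × 0.37 = 80.12 ppm.
Deficit to target: 113 − 80.12 = 32.88 mg/L.
As CaCO₃: 32.88 mg/L × 379,000 L = 12,460 g; ÷ 50 g/eq ÷ 2 = 124.6 mol Na₂CO₃.
Mass: 124.6 × 106 = 13,210 g.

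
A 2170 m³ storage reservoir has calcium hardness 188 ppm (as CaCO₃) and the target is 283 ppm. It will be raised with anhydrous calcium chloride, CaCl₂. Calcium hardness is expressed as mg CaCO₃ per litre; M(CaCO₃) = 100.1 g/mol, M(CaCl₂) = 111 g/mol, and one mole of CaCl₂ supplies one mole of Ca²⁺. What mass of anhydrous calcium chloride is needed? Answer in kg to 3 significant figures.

229 kg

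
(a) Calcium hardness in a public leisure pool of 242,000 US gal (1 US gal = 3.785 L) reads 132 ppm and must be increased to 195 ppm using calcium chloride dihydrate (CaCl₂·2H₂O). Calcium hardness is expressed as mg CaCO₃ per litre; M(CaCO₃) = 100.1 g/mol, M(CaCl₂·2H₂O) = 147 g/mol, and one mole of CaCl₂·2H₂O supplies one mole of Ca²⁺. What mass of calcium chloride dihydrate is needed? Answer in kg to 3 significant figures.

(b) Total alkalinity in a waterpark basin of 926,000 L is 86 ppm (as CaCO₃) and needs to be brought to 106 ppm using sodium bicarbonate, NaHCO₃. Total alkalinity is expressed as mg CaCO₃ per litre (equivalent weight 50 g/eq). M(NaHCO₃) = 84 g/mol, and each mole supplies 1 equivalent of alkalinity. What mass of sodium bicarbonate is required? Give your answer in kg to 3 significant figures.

(a) 84.7 kg; (b) 31.1 kg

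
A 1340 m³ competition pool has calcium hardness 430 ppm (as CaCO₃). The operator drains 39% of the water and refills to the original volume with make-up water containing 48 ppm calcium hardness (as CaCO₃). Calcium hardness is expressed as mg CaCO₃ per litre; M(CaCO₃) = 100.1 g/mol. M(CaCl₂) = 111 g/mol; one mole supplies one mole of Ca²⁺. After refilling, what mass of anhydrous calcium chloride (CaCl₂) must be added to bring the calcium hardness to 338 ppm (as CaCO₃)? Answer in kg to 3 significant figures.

84.7 kg

Volume: 1340 m³ = 1,340,000 L.
After draining 39% and refilling: 430 × 0.61 + 48 × 0.39 = 281.02 ppm.
Deficit to target: 338 − 281.02 = 56.98 mg/L.
As CaCO₃: 56.98 mg/L × 1,340,000 L = 76,350 g; ÷ 100.1 = 762.8 mol Ca²⁺.
Mass: 762.8 × 111 = 84,670 g.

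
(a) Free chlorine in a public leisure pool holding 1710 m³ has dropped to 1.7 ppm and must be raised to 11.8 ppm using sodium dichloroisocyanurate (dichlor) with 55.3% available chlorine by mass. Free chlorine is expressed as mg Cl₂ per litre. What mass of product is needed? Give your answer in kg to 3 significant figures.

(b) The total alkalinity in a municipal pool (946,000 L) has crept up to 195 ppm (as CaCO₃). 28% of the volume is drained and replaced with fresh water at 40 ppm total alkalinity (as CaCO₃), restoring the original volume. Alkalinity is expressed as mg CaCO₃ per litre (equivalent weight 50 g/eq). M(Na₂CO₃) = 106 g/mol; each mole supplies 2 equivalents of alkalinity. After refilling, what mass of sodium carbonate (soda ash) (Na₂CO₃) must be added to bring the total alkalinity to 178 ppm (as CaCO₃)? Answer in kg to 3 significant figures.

(a) Volume: 1710 m³ = 1,710,000 L.
(a) Chlorine deficit: 11.8 − 1.7 = 10.1 ppm = 10.1 mg/L as Cl₂.
(a) Cl₂ equivalent needed: 10.1 mg/L × 1,710,000 L = 17,270,000 mg = 17,270 g.
(a) Product at 55.3% available chlorine: 17,270 / 0.553 = 31,230 g.

(b) After draining 28% and refilling: 195 × 0.72 + 40 × 0.28 = 151.6 ppm.
(b) Deficit to target: 178 − 151.6 = 26.4 mg/L.
(b) As CaCO₃: 26.4 mg/L × 946,000 L = 24,970 g; ÷ 50 g/eq ÷ 2 = 249.7 mol Na₂CO₃.
(b) Mass: 249.7 × 106 = 26,470 g.

(a) 31.2 kg; (b) 26.5 kg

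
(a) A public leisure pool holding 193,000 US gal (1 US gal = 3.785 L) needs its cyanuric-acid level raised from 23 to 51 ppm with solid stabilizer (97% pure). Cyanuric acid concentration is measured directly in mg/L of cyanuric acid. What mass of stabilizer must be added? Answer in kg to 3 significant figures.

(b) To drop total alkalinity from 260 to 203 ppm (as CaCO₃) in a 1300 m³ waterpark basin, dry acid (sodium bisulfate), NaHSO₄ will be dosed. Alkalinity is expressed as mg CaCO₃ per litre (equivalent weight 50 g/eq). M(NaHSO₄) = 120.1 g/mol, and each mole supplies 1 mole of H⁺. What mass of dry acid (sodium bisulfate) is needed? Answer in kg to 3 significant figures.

(a) 21.1 kg; (b) 178 kg

(a) Volume: 193,000 US gal × 3.785 L/gal = 730,505 L.
(a) CYA to add: (51 − 23) = 28 mg/L × 730,505 L = 20,450 g cyanuric acid.
(a) At 97% purity: 20,450 / 0.97 = 21,090 g product.

(b) Volume: 1300 m³ = 1,300,000 L.
(b) Alkalinity to neutralize: (260 − 203) = 57 mg/L as CaCO₃ × 1,300,000 L = 74,100 g as CaCO₃.
(b) Equivalents of H⁺ required: 74,100 ÷ 50 g/eq = 1482 eq = 1482 mol NaHSO₄.
(b) Mass of NaHSO₄: 1482 × 120.1 = 178,000 g.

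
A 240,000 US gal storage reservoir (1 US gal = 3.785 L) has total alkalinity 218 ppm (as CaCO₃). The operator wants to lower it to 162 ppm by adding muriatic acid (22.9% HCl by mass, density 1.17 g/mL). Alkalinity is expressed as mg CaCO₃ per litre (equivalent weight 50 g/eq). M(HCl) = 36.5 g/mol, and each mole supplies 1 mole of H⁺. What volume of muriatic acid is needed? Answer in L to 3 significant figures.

Volume: 240,000 US gal × 3.785 L/gal = 908,400 L.
Alkalinity to neutralize: (218 − 162) = 56 mg/L as CaCO₃ × 908,400 L = 50,870 g as CaCO₃.
Equivalents of H⁺ required: 50,870 ÷ 50 g/eq = 1017 eq = 1017 mol HCl.
Mass of HCl: 1017 × 36.5 = 37,140 g.
Mass of 22.9% solution: 37,140 / 0.229 = 162,200 g.
Volume: 162,200 g ÷ 1.17 g/mL = 138,600 mL.

139 L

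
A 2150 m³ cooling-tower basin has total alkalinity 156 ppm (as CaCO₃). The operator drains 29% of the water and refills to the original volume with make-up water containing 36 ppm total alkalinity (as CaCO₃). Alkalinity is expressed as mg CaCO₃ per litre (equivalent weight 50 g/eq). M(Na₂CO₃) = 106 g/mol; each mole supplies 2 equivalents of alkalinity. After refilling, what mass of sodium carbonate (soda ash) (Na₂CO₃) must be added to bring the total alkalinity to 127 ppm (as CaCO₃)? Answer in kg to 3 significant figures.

Volume: 2150 m³ = 2,150,000 L.
After draining 29% and refilling: 156 × 0.71 + 36 × 0.29 = 121.2 ppm.
Deficit to target: 127 − 121.2 = 5.8 mg/L.
As CaCO₃: 5.8 mg/L × 2,150,000 L = 12,470 g; ÷ 50 g/eq ÷ 2 = 124.7 mol Na₂CO₃.
Mass: 124.7 × 106 = 13,220 g.

13.2 kg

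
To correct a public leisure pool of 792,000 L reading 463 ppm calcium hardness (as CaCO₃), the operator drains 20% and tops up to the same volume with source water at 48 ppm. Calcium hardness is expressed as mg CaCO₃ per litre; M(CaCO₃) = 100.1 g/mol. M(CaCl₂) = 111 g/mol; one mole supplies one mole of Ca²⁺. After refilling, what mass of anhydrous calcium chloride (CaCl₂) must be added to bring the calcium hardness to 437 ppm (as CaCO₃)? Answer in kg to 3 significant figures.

50.1 kg

After draining 20% and refilling: 463 × 0.80 + 48 × 0.20 = 380 ppm.
Deficit to target: 437 − 380 = 57 mg/L.
As CaCO₃: 57 mg/L × 792,000 L = 45,140 g; ÷ 100.1 = 451 mol Ca²⁺.
Mass: 451 × 111 = 50,060 g.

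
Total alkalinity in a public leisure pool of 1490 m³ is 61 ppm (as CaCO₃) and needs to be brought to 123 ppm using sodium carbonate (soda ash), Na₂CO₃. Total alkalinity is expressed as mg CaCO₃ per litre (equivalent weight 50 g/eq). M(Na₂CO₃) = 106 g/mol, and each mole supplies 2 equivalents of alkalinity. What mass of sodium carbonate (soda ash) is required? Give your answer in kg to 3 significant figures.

97.9 kg

Volume: 1490 m³ = 1,490,000 L.
Alkalinity to add: (123 − 61) = 62 mg/L as CaCO₃ × 1,490,000 L = 92,380 g as CaCO₃.
Equivalents: 92,380 g ÷ 50 g/eq = 1848 eq.
Each mole of Na₂CO₃ supplies 2 eq, so 1848 / 2 = 923.8 mol.
Mass: 923.8 mol × 106 g/mol = 97,920 g.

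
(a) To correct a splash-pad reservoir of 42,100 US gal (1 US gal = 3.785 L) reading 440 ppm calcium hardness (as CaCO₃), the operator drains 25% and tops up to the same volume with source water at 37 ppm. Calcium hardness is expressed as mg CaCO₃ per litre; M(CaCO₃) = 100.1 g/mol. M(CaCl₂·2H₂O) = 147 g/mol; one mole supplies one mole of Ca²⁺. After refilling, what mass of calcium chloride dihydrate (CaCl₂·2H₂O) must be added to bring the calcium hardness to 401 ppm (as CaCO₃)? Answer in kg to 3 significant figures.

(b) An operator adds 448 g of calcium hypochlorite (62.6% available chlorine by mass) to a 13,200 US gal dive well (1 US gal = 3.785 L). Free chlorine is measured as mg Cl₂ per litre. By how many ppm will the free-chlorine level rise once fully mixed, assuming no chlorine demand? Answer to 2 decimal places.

(a) 14.5 kg; (b) 5.61 ppm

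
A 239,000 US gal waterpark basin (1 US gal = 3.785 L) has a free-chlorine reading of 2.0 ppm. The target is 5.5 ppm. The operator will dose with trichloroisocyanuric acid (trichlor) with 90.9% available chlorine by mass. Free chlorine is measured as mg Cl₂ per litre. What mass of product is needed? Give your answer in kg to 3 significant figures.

3.48 kg

Volume: 239,000 US gal × 3.785 L/gal = 904,615 L.
Chlorine deficit: 5.5 − 2.0 = 3.5 ppm = 3.5 mg/L as Cl₂.
Cl₂ equivalent needed: 3.5 mg/L × 904,615 L = 3,166,000 mg = 3166 g.
Product at 90.9% available chlorine: 3166 / 0.909 = 3483 g.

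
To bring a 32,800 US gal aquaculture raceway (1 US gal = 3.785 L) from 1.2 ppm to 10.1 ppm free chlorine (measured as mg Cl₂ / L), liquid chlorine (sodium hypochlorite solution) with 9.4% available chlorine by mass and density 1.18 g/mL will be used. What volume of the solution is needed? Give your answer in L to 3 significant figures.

9.96 L

Volume: 32,800 US gal × 3.785 L/gal = 124,148 L.
Chlorine deficit: 10.1 − 1.2 = 8.9 ppm = 8.9 mg/L as Cl₂.
Cl₂ equivalent needed: 8.9 mg/L × 124,148 L = 1,105,000 mg = 1105 g.
Product at 9.4% available chlorine: 1105 / 0.094 = 11,750 g.
Volume at density 1.18 g/mL: 11,750 g ÷ 1.18 g/mL = 9961 mL.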